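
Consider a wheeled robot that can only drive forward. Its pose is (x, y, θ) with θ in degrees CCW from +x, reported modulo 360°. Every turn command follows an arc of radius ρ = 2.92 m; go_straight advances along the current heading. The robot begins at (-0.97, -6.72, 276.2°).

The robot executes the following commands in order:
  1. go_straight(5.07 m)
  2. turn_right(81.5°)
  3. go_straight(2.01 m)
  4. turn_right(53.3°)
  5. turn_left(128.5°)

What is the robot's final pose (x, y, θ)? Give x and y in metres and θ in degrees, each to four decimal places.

set_pose: (x, y, θ) = (-0.9700, -6.7200, 276.2000°), ρ = 2.92
go_straight(5.07): x += 5.07·cos θ, y += 5.07·sin θ → (-0.4224, -11.7603, 276.2000°)
turn_right(81.5°): centre at ρ to the right, rotate −81.5° → (-2.5844, -14.9001, 194.7000°)
go_straight(2.01): x += 2.01·cos θ, y += 2.01·sin θ → (-4.5286, -15.4102, 194.7000°)
turn_right(53.3°): centre at ρ to the right, rotate −53.3° → (-7.0913, -14.8678, 141.4000°)
turn_left(128.5°): centre at ρ to the left, rotate +128.5° → (-11.8330, -17.1447, 269.9000°)

(-11.8330, -17.1447, 269.9000°)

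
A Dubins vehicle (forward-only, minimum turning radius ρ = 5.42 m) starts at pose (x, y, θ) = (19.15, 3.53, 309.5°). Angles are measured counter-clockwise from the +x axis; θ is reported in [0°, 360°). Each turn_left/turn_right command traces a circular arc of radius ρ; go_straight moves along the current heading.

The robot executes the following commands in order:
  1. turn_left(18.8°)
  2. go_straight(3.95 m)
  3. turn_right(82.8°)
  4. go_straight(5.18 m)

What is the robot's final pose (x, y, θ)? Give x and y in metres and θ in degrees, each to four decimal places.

set_pose: (x, y, θ) = (19.1500, 3.5300, 309.5000°), ρ = 5.42
turn_left(18.8°): centre at ρ to the left, rotate +18.8° → (20.4841, 2.3661, 328.3000°)
go_straight(3.95): x += 3.95·cos θ, y += 3.95·sin θ → (23.8449, 0.2905, 328.3000°)
turn_right(82.8°): centre at ρ to the right, rotate −82.8° → (25.9288, -6.5685, 245.5000°)
go_straight(5.18): x += 5.18·cos θ, y += 5.18·sin θ → (23.7807, -11.2821, 245.5000°)

(23.7807, -11.2821, 245.5000°)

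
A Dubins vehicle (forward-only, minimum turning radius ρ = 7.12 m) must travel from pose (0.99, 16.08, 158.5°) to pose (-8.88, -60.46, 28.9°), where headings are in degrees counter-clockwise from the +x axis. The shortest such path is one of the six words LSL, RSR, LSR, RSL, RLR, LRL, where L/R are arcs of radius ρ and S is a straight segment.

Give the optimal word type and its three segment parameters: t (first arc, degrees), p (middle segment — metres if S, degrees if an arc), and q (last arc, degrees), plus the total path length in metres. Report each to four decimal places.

LSL: t = 101.9608°, p = 64.5750 m, q = 128.4392°, L = 93.2062 m

Let ψ = atan2(Δy, Δx) = atan2(-76.54, -9.87) = -97.3479° be the start→goal bearing.
Normalize: d = |goal − start| / ρ = 77.173755/7.12 = 10.839011, α = (θ_start − ψ) mod 360° = 255.8479° = 4.465388 rad, β = (θ_goal − ψ) mod 360° = 126.2479° = 2.203441 rad.
Common terms: sin α = -0.969650, cos α = -0.244497, sin β = 0.806467, cos β = -0.591280, cos(α−β) = -0.637424, d² = 117.484150. Work in radians in the unit-radius frame; every candidate has L = ρ·(t + p + q).
LSL: p² = 2 + d² − 2cos(α−β) + 2d(sin α − sin β) = 82.256306; p = √p² = 9.069526; φ = atan2(cos β − cos α, d + sin α − sin β) = -0.038245 rad; t = (φ − α) mod 2π = 1.779552 rad, q = (β − φ) mod 2π = 2.241686 rad → L = 7.12·(1.779552 + 9.069526 + 2.241686) = 7.12·13.090765 = 93.206245 m
RSR: p² = 2 + d² − 2cos(α−β) + 2d(sin β − sin α) = 159.261691; p = √p² = 12.619893; φ = atan2(cos α − cos β, d − sin α + sin β) = 0.027482 rad; t = (α − φ) mod 2π = 4.437905 rad, q = (φ − β) mod 2π = 4.107227 rad → L = 7.12·(4.437905 + 12.619893 + 4.107227) = 7.12·21.165025 = 150.694976 m
LSR: p² = d² − 2 + 2cos(α−β) + 2d(sin α + sin β) = 110.671811; p = √p² = 10.520067; φ = atan2(−cos α − cos β, d + sin α + sin β) − atan2(−2, p) = 0.265998 rad; t = (φ − α) mod 2π = 2.083796 rad, q = (φ − β) mod 2π = 4.345743 rad → L = 7.12·(2.083796 + 10.520067 + 4.345743) = 7.12·16.949606 = 120.681193 m
RSL: p² = d² − 2 + 2cos(α−β) − 2d(sin α + sin β) = 117.746794; p = √p² = 10.851119; φ = atan2(cos α + cos β, d − sin α − sin β) − atan2(2, p) = -0.258086 rad; t = (α − φ) mod 2π = 4.723474 rad, q = (β − φ) mod 2π = 2.461527 rad → L = 7.12·(4.723474 + 10.851119 + 2.461527) = 7.12·18.036120 = 128.417177 m
RLR: c = (6 − d² + 2cos(α−β) + 2d(sin α − sin β))/8 = -18.907711, |c| > 1 → infeasible
LRL: c = (6 − d² + 2cos(α−β) − 2d(sin α − sin β))/8 = -9.282038, |c| > 1 → infeasible
Shortest: LSL with L = 93.206245 m ≈ 93.2062 m
Convert LSL to answer units (arcs ×180/π): t = 1.779552·180/π = 101.9608°, p = ρ·p = 7.12·9.069526 = 64.5750 m, q = 2.241686·180/π = 128.4392°, L = 93.2062 m.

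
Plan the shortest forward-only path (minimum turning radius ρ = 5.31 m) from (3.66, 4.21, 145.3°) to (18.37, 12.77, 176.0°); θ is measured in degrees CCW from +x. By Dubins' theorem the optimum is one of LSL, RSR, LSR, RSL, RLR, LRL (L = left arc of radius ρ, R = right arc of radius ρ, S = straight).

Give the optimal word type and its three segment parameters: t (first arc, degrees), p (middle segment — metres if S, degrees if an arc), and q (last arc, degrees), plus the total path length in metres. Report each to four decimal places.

Let ψ = atan2(Δy, Δx) = atan2(8.56, 14.71) = 30.1959° be the start→goal bearing.
Normalize: d = |goal − start| / ρ = 17.019333/5.31 = 3.205147, α = (θ_start − ψ) mod 360° = 115.1041° = 2.008946 rad, β = (θ_goal − ψ) mod 360° = 145.8041° = 2.544762 rad.
Common terms: sin α = 0.905538, cos α = -0.424265, sin β = 0.562024, cos β = -0.827121, cos(α−β) = 0.859852, d² = 10.272970. Work in radians in the unit-radius frame; every candidate has L = ρ·(t + p + q).
LSL: p² = 2 + d² − 2cos(α−β) + 2d(sin α − sin β) = 12.755296; p = √p² = 3.571456; φ = atan2(cos β − cos α, d + sin α − sin β) = -0.113039 rad; t = (φ − α) mod 2π = 4.161200 rad, q = (β − φ) mod 2π = 2.657802 rad → L = 5.31·(4.161200 + 3.571456 + 2.657802) = 5.31·10.390457 = 55.173327 m
RSR: p² = 2 + d² − 2cos(α−β) + 2d(sin β − sin α) = 8.351236; p = √p² = 2.889851; φ = atan2(cos α − cos β, d − sin α + sin β) = 0.139859 rad; t = (α − φ) mod 2π = 1.869087 rad, q = (φ − β) mod 2π = 3.878282 rad → L = 5.31·(1.869087 + 2.889851 + 3.878282) = 5.31·8.637220 = 45.863637 m
LSR: p² = d² − 2 + 2cos(α−β) + 2d(sin α + sin β) = 19.400178; p = √p² = 4.404563; φ = atan2(−cos α − cos β, d + sin α + sin β) − atan2(−2, p) = 0.687904 rad; t = (φ − α) mod 2π = 4.962143 rad, q = (φ − β) mod 2π = 4.426327 rad → L = 5.31·(4.962143 + 4.404563 + 4.426327) = 5.31·13.793034 = 73.241009 m
RSL: p² = d² − 2 + 2cos(α−β) − 2d(sin α + sin β) = 0.585172; p = √p² = 0.764965; φ = atan2(cos α + cos β, d − sin α − sin β) − atan2(2, p) = -1.829628 rad; t = (α − φ) mod 2π = 3.838574 rad, q = (β − φ) mod 2π = 4.374390 rad → L = 5.31·(3.838574 + 0.764965 + 4.374390) = 5.31·8.977929 = 47.672805 m
RLR: c = (6 − d² + 2cos(α−β) + 2d(sin α − sin β))/8 = -0.043905; p = 2π − arccos c = 4.668470 rad; φ = atan2(cos α − cos β, d − sin α + sin β) = 0.139859 rad; t = (α − φ + p/2) mod 2π = 4.203322 rad, q = (α − β − t + p) mod 2π = 6.212517 rad → L = 5.31·(4.203322 + 4.668470 + 6.212517) = 5.31·15.084310 = 80.097686 m
LRL: c = (6 − d² + 2cos(α−β) − 2d(sin α − sin β))/8 = -0.594412; p = 2π − arccos c = 4.075855 rad; φ = atan2(cos β − cos α, d + sin α − sin β) = -0.113039 rad; t = (φ − α + p/2) mod 2π = 6.199127 rad, q = (β − α − t + p) mod 2π = 4.695729 rad → L = 5.31·(6.199127 + 4.075855 + 4.695729) = 5.31·14.970711 = 79.494475 m
Shortest: RSR with L = 45.863637 m ≈ 45.8636 m
Convert RSR to answer units (arcs ×180/π): t = 1.869087·180/π = 107.0908°, p = ρ·p = 5.31·2.889851 = 15.3451 m, q = 3.878282·180/π = 222.2092°, L = 45.8636 m.

RSR: t = 107.0908°, p = 15.3451 m, q = 222.2092°, L = 45.8636 m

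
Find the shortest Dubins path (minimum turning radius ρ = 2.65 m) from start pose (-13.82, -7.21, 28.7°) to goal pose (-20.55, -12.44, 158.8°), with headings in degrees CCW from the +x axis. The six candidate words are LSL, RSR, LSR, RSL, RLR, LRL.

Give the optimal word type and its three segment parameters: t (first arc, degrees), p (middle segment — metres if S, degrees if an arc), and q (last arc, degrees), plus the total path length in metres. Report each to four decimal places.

RSR: t = 205.1671°, p = 7.0577 m, q = 24.7329°, L = 17.6909 m

Let ψ = atan2(Δy, Δx) = atan2(-5.23, -6.73) = -142.1486° be the start→goal bearing.
Normalize: d = |goal − start| / ρ = 8.523251/2.65 = 3.216321, α = (θ_start − ψ) mod 360° = 170.8486° = 2.981871 rad, β = (θ_goal − ψ) mod 360° = 300.9486° = 5.252544 rad.
Common terms: sin α = 0.159044, cos α = -0.987272, sin β = -0.857629, cos β = 0.514269, cos(α−β) = -0.644124, d² = 10.344721. Work in radians in the unit-radius frame; every candidate has L = ρ·(t + p + q).
LSL: p² = 2 + d² − 2cos(α−β) + 2d(sin α − sin β) = 20.172860; p = √p² = 4.491421; φ = atan2(cos β − cos α, d + sin α − sin β) = 0.340876 rad; t = (φ − α) mod 2π = 3.642191 rad, q = (β − φ) mod 2π = 4.911668 rad → L = 2.65·(3.642191 + 4.491421 + 4.911668) = 2.65·13.045279 = 34.569990 m
RSR: p² = 2 + d² − 2cos(α−β) + 2d(sin β − sin α) = 7.093076; p = √p² = 2.663283; φ = atan2(cos α − cos β, d − sin α + sin β) = -0.598971 rad; t = (α − φ) mod 2π = 3.580842 rad, q = (φ − β) mod 2π = 0.431670 rad → L = 2.65·(3.580842 + 2.663283 + 0.431670) = 2.65·6.675795 = 17.690856 m
LSR: p² = d² − 2 + 2cos(α−β) + 2d(sin α + sin β) = 2.562725; p = √p² = 1.600851; φ = atan2(−cos α − cos β, d + sin α + sin β) − atan2(−2, p) = 1.081500 rad; t = (φ − α) mod 2π = 4.382814 rad, q = (φ − β) mod 2π = 2.112141 rad → L = 2.65·(4.382814 + 1.600851 + 2.112141) = 2.65·8.095807 = 21.453887 m
RSL: p² = d² − 2 + 2cos(α−β) − 2d(sin α + sin β) = 11.550222; p = √p² = 3.398562; φ = atan2(cos α + cos β, d − sin α − sin β) − atan2(2, p) = -0.652147 rad; t = (α − φ) mod 2π = 3.634018 rad, q = (β − φ) mod 2π = 5.904691 rad → L = 2.65·(3.634018 + 3.398562 + 5.904691) = 2.65·12.937270 = 34.283767 m
RLR: c = (6 − d² + 2cos(α−β) + 2d(sin α − sin β))/8 = 0.113366; p = 2π − arccos c = 4.825999 rad; φ = atan2(cos α − cos β, d − sin α + sin β) = -0.598971 rad; t = (α − φ + p/2) mod 2π = 5.993841 rad, q = (α − β − t + p) mod 2π = 2.844670 rad → L = 2.65·(5.993841 + 4.825999 + 2.844670) = 2.65·13.664509 = 36.210950 m
LRL: c = (6 − d² + 2cos(α−β) − 2d(sin α − sin β))/8 = -1.521607, |c| > 1 → infeasible
Shortest: RSR with L = 17.690856 m ≈ 17.6909 m
Convert RSR to answer units (arcs ×180/π): t = 3.580842·180/π = 205.1671°, p = ρ·p = 2.65·2.663283 = 7.0577 m, q = 0.431670·180/π = 24.7329°, L = 17.6909 m.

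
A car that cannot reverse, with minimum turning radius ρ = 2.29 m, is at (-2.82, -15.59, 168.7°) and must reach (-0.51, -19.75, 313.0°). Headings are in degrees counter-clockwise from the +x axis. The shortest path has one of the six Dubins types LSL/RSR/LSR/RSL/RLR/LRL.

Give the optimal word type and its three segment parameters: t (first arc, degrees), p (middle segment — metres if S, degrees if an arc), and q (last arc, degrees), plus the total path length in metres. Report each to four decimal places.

RLR: t = 16.8959°, p = 239.0734°, q = 77.8775°, L = 13.3432 m

Let ψ = atan2(Δy, Δx) = atan2(-4.16, 2.31) = -60.9571° be the start→goal bearing.
Normalize: d = |goal − start| / ρ = 4.758330/2.29 = 2.077873, α = (θ_start − ψ) mod 360° = 229.6571° = 4.008272 rad, β = (θ_goal − ψ) mod 360° = 13.9571° = 0.243597 rad.
Common terms: sin α = -0.762184, cos α = -0.647361, sin β = 0.241195, cos β = 0.970477, cos(α−β) = -0.812084, d² = 4.317557. Work in radians in the unit-radius frame; every candidate has L = ρ·(t + p + q).
LSL: p² = 2 + d² − 2cos(α−β) + 2d(sin α − sin β) = 3.771936; p = √p² = 1.942147; φ = atan2(cos β − cos α, d + sin α − sin β) = 0.984535 rad; t = (φ − α) mod 2π = 3.259448 rad, q = (β − φ) mod 2π = 5.542248 rad → L = 2.29·(3.259448 + 1.942147 + 5.542248) = 2.29·10.743843 = 24.603400 m
RSR: p² = 2 + d² − 2cos(α−β) + 2d(sin β − sin α) = 12.111512; p = √p² = 3.480160; φ = atan2(cos α − cos β, d − sin α + sin β) = -0.483493 rad; t = (α − φ) mod 2π = 4.491765 rad, q = (φ − β) mod 2π = 5.556095 rad → L = 2.29·(4.491765 + 3.480160 + 5.556095) = 2.29·13.528020 = 30.979166 m
LSR: p² = d² − 2 + 2cos(α−β) + 2d(sin α + sin β) = -1.471706 < 0 → infeasible
RSL: p² = d² − 2 + 2cos(α−β) − 2d(sin α + sin β) = 2.858486; p = √p² = 1.690706; φ = atan2(cos α + cos β, d − sin α − sin β) − atan2(2, p) = -0.745311 rad; t = (α − φ) mod 2π = 4.753584 rad, q = (β − φ) mod 2π = 0.988909 rad → L = 2.29·(4.753584 + 1.690706 + 0.988909) = 2.29·7.433198 = 17.022023 m
RLR: c = (6 − d² + 2cos(α−β) + 2d(sin α − sin β))/8 = -0.513939; p = 2π − arccos c = 4.172619 rad; φ = atan2(cos α − cos β, d − sin α + sin β) = -0.483493 rad; t = (α − φ + p/2) mod 2π = 0.294889 rad, q = (α − β − t + p) mod 2π = 1.359219 rad → L = 2.29·(0.294889 + 4.172619 + 1.359219) = 2.29·5.826727 = 13.343205 m
LRL: c = (6 − d² + 2cos(α−β) − 2d(sin α − sin β))/8 = 0.528508; p = 2π − arccos c = 5.269231 rad; φ = atan2(cos β − cos α, d + sin α − sin β) = 0.984535 rad; t = (φ − α + p/2) mod 2π = 5.894063 rad, q = (β − α − t + p) mod 2π = 1.893678 rad → L = 2.29·(5.894063 + 5.269231 + 1.893678) = 2.29·13.056972 = 29.900467 m
Shortest: RLR with L = 13.343205 m ≈ 13.3432 m
Convert RLR to answer units (arcs ×180/π): t = 0.294889·180/π = 16.8959°, p = 4.172619·180/π = 239.0734°, q = 1.359219·180/π = 77.8775°, L = 13.3432 m.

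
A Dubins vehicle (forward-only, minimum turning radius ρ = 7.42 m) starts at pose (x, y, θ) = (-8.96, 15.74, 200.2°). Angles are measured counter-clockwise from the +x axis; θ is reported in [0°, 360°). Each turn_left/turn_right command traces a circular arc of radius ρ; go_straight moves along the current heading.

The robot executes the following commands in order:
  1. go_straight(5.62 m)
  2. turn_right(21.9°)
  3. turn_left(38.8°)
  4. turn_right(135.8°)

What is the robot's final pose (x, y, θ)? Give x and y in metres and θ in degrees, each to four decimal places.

set_pose: (x, y, θ) = (-8.9600, 15.7400, 200.2000°), ρ = 7.42
go_straight(5.62): x += 5.62·cos θ, y += 5.62·sin θ → (-14.2343, 13.7994, 200.2000°)
turn_right(21.9°): centre at ρ to the right, rotate −21.9° → (-17.0166, 13.3463, 178.3000°)
turn_left(38.8°): centre at ρ to the left, rotate +38.8° → (-21.7125, 11.8476, 217.1000°)
turn_right(135.8°): centre at ρ to the right, rotate −135.8° → (-33.5229, 18.8881, 81.3000°)

(-33.5229, 18.8881, 81.3000°)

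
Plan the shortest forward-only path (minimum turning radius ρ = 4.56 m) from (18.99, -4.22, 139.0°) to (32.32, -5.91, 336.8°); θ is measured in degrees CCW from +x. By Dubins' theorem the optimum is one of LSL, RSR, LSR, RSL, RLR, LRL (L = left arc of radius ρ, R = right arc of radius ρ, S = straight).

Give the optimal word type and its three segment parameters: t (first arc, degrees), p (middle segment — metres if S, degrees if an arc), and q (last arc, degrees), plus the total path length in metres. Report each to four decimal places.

Let ψ = atan2(Δy, Δx) = atan2(-1.69, 13.33) = -7.2255° be the start→goal bearing.
Normalize: d = |goal − start| / ρ = 13.436703/4.56 = 2.946645, α = (θ_start − ψ) mod 360° = 146.2255° = 2.552117 rad, β = (θ_goal − ψ) mod 360° = 344.0255° = 6.004378 rad.
Common terms: sin α = 0.555926, cos α = -0.831232, sin β = -0.275209, cos β = 0.961384, cos(α−β) = -0.952129, d² = 8.682720. Work in radians in the unit-radius frame; every candidate has L = ρ·(t + p + q).
LSL: p² = 2 + d² − 2cos(α−β) + 2d(sin α − sin β) = 17.485099; p = √p² = 4.181519; φ = atan2(cos β − cos α, d + sin α − sin β) = 0.443053 rad; t = (φ − α) mod 2π = 4.174122 rad, q = (β − φ) mod 2π = 5.561325 rad → L = 4.56·(4.174122 + 4.181519 + 5.561325) = 4.56·13.916965 = 63.461362 m
RSR: p² = 2 + d² − 2cos(α−β) + 2d(sin β − sin α) = 7.688858; p = √p² = 2.772879; φ = atan2(cos α − cos β, d − sin α + sin β) = -0.702964 rad; t = (α − φ) mod 2π = 3.255081 rad, q = (φ − β) mod 2π = 5.859029 rad → L = 4.56·(3.255081 + 2.772879 + 5.859029) = 4.56·11.886988 = 54.204667 m
LSR: p² = d² − 2 + 2cos(α−β) + 2d(sin α + sin β) = 6.432803; p = √p² = 2.536297; φ = atan2(−cos α − cos β, d + sin α + sin β) − atan2(−2, p) = 0.627415 rad; t = (φ − α) mod 2π = 4.358484 rad, q = (φ − β) mod 2π = 0.906222 rad → L = 4.56·(4.358484 + 2.536297 + 0.906222) = 4.56·7.801003 = 35.572575 m
RSL: p² = d² − 2 + 2cos(α−β) − 2d(sin α + sin β) = 3.124118; p = √p² = 1.767518; φ = atan2(cos α + cos β, d − sin α − sin β) − atan2(2, p) = -0.798245 rad; t = (α − φ) mod 2π = 3.350362 rad, q = (β − φ) mod 2π = 0.519438 rad → L = 4.56·(3.350362 + 1.767518 + 0.519438) = 4.56·5.637317 = 25.706166 m
RLR: c = (6 − d² + 2cos(α−β) + 2d(sin α − sin β))/8 = 0.038893; p = 2π − arccos c = 4.751292 rad; φ = atan2(cos α − cos β, d − sin α + sin β) = -0.702964 rad; t = (α − φ + p/2) mod 2π = 5.630727 rad, q = (α − β − t + p) mod 2π = 1.951489 rad → L = 4.56·(5.630727 + 4.751292 + 1.951489) = 4.56·12.333507 = 56.240792 m
LRL: c = (6 − d² + 2cos(α−β) − 2d(sin α − sin β))/8 = -1.185637, |c| > 1 → infeasible
Shortest: RSL with L = 25.706166 m ≈ 25.7062 m
Convert RSL to answer units (arcs ×180/π): t = 3.350362·180/π = 191.9616°, p = ρ·p = 4.56·1.767518 = 8.0599 m, q = 0.519438·180/π = 29.7616°, L = 25.7062 m.

RSL: t = 191.9616°, p = 8.0599 m, q = 29.7616°, L = 25.7062 m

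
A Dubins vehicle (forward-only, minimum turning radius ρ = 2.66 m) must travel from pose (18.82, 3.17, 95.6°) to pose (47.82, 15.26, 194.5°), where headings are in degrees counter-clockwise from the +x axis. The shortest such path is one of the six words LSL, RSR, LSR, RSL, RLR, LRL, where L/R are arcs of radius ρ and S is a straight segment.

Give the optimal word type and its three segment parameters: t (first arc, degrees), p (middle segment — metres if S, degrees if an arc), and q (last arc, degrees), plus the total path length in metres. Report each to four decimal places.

RSL: t = 87.4268°, p = 28.0600 m, q = 186.3268°, L = 40.7693 m

Let ψ = atan2(Δy, Δx) = atan2(12.09, 29.00) = 22.6311° be the start→goal bearing.
Normalize: d = |goal − start| / ρ = 31.419231/2.66 = 11.811741, α = (θ_start − ψ) mod 360° = 72.9689° = 1.273548 rad, β = (θ_goal − ψ) mod 360° = 171.8689° = 2.999678 rad.
Common terms: sin α = 0.956146, cos α = 0.292891, sin β = 0.141438, cos β = -0.989947, cos(α−β) = -0.154710, d² = 139.517228. Work in radians in the unit-radius frame; every candidate has L = ρ·(t + p + q).
LSL: p² = 2 + d² − 2cos(α−β) + 2d(sin α − sin β) = 161.072880; p = √p² = 12.691449; φ = atan2(cos β − cos α, d + sin α − sin β) = -0.101252 rad; t = (φ − α) mod 2π = 4.908386 rad, q = (β − φ) mod 2π = 3.100930 rad → L = 2.66·(4.908386 + 12.691449 + 3.100930) = 2.66·20.700765 = 55.064035 m
RSR: p² = 2 + d² − 2cos(α−β) + 2d(sin β − sin α) = 122.580418; p = √p² = 11.071604; φ = atan2(cos α − cos β, d − sin α + sin β) = 0.116128 rad; t = (α − φ) mod 2π = 1.157420 rad, q = (φ − β) mod 2π = 3.399635 rad → L = 2.66·(1.157420 + 11.071604 + 3.399635) = 2.66·15.628659 = 41.572232 m
LSR: p² = d² − 2 + 2cos(α−β) + 2d(sin α + sin β) = 163.136572; p = √p² = 12.772493; φ = atan2(−cos α − cos β, d + sin α + sin β) − atan2(−2, p) = 0.209269 rad; t = (φ − α) mod 2π = 5.218907 rad, q = (φ − β) mod 2π = 3.492776 rad → L = 2.66·(5.218907 + 12.772493 + 3.492776) = 2.66·21.484176 = 57.147907 m
RSL: p² = d² − 2 + 2cos(α−β) − 2d(sin α + sin β) = 111.279043; p = √p² = 10.548888; φ = atan2(cos α + cos β, d − sin α − sin β) − atan2(2, p) = -0.252337 rad; t = (α − φ) mod 2π = 1.525885 rad, q = (β − φ) mod 2π = 3.252016 rad → L = 2.66·(1.525885 + 10.548888 + 3.252016) = 2.66·15.326789 = 40.769259 m
RLR: c = (6 − d² + 2cos(α−β) + 2d(sin α − sin β))/8 = -14.322552, |c| > 1 → infeasible
LRL: c = (6 − d² + 2cos(α−β) − 2d(sin α − sin β))/8 = -19.134110, |c| > 1 → infeasible
Shortest: RSL with L = 40.769259 m ≈ 40.7693 m
Convert RSL to answer units (arcs ×180/π): t = 1.525885·180/π = 87.4268°, p = ρ·p = 2.66·10.548888 = 28.0600 m, q = 3.252016·180/π = 186.3268°, L = 40.7693 m.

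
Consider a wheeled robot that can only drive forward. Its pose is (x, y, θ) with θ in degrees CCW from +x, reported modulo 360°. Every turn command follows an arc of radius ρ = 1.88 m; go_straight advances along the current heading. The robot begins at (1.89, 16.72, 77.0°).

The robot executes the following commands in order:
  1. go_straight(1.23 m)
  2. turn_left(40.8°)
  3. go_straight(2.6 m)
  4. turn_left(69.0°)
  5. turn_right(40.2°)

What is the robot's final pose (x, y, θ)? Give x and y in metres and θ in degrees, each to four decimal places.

set_pose: (x, y, θ) = (1.8900, 16.7200, 77.0000°), ρ = 1.88
go_straight(1.23): x += 1.23·cos θ, y += 1.23·sin θ → (2.1667, 17.9185, 77.0000°)
turn_left(40.8°): centre at ρ to the left, rotate +40.8° → (1.9979, 19.2182, 117.8000°)
go_straight(2.6): x += 2.6·cos θ, y += 2.6·sin θ → (0.7853, 21.5181, 117.8000°)
turn_left(69.0°): centre at ρ to the left, rotate +69.0° → (-1.1003, 22.5081, 186.8000°)
turn_right(40.2°): centre at ρ to the right, rotate −40.2° → (-2.3578, 22.8053, 146.6000°)

(-2.3578, 22.8053, 146.6000°)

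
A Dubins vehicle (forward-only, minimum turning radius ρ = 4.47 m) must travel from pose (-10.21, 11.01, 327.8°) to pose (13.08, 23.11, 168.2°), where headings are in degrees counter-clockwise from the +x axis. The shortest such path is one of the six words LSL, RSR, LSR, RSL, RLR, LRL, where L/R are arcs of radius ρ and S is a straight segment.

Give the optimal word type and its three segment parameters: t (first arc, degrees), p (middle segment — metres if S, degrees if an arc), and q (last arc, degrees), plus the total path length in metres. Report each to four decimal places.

Let ψ = atan2(Δy, Δx) = atan2(12.10, 23.29) = 27.4535° be the start→goal bearing.
Normalize: d = |goal − start| / ρ = 26.245649/4.47 = 5.871510, α = (θ_start − ψ) mod 360° = 300.3465° = 5.242035 rad, β = (θ_goal − ψ) mod 360° = 140.7465° = 2.456490 rad.
Common terms: sin α = -0.862986, cos α = 0.505228, sin β = 0.632753, cos β = -0.774354, cos(α−β) = -0.937282, d² = 34.474628. Work in radians in the unit-radius frame; every candidate has L = ρ·(t + p + q).
LSL: p² = 2 + d² − 2cos(α−β) + 2d(sin α − sin β) = 20.784703; p = √p² = 4.559024; φ = atan2(cos β − cos α, d + sin α − sin β) = -0.284492 rad; t = (φ − α) mod 2π = 0.756658 rad, q = (β − φ) mod 2π = 2.740982 rad → L = 4.47·(0.756658 + 4.559024 + 2.740982) = 4.47·8.056664 = 36.013289 m
RSR: p² = 2 + d² − 2cos(α−β) + 2d(sin β − sin α) = 55.913682; p = √p² = 7.477545; φ = atan2(cos α − cos β, d − sin α + sin β) = 0.171970 rad; t = (α − φ) mod 2π = 5.070065 rad, q = (φ − β) mod 2π = 3.998665 rad → L = 4.47·(5.070065 + 7.477545 + 3.998665) = 4.47·16.546276 = 73.961854 m
LSR: p² = d² − 2 + 2cos(α−β) + 2d(sin α + sin β) = 27.896432; p = √p² = 5.281707; φ = atan2(−cos α − cos β, d + sin α + sin β) − atan2(−2, p) = 0.409651 rad; t = (φ − α) mod 2π = 1.450801 rad, q = (φ − β) mod 2π = 4.236346 rad → L = 4.47·(1.450801 + 5.281707 + 4.236346) = 4.47·10.968855 = 49.030781 m
RSL: p² = d² − 2 + 2cos(α−β) − 2d(sin α + sin β) = 33.303696; p = √p² = 5.770935; φ = atan2(cos α + cos β, d − sin α − sin β) − atan2(2, p) = -0.377689 rad; t = (α − φ) mod 2π = 5.619724 rad, q = (β − φ) mod 2π = 2.834178 rad → L = 4.47·(5.619724 + 5.770935 + 2.834178) = 4.47·14.224837 = 63.585023 m
RLR: c = (6 − d² + 2cos(α−β) + 2d(sin α − sin β))/8 = -5.989210, |c| > 1 → infeasible
LRL: c = (6 − d² + 2cos(α−β) − 2d(sin α − sin β))/8 = -1.598088, |c| > 1 → infeasible
Shortest: LSL with L = 36.013289 m ≈ 36.0133 m
Convert LSL to answer units (arcs ×180/π): t = 0.756658·180/π = 43.3533°, p = ρ·p = 4.47·4.559024 = 20.3788 m, q = 2.740982·180/π = 157.0467°, L = 36.0133 m.

LSL: t = 43.3533°, p = 20.3788 m, q = 157.0467°, L = 36.0133 m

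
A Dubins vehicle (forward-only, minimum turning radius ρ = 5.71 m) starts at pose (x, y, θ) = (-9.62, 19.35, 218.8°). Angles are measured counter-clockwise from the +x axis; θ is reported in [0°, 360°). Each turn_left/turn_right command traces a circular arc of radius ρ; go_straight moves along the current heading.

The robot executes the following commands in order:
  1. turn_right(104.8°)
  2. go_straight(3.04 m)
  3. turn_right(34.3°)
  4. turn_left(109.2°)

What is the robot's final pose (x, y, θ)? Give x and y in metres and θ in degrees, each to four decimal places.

(-26.5538, 34.2604, 188.9000°)

set_pose: (x, y, θ) = (-9.6200, 19.3500, 218.8000°), ρ = 5.71
turn_right(104.8°): centre at ρ to the right, rotate −104.8° → (-18.4143, 21.4776, 114.0000°)
go_straight(3.04): x += 3.04·cos θ, y += 3.04·sin θ → (-19.6507, 24.2547, 114.0000°)
turn_right(34.3°): centre at ρ to the right, rotate −34.3° → (-20.0524, 27.5982, 79.7000°)
turn_left(109.2°): centre at ρ to the left, rotate +109.2° → (-26.5538, 34.2604, 188.9000°)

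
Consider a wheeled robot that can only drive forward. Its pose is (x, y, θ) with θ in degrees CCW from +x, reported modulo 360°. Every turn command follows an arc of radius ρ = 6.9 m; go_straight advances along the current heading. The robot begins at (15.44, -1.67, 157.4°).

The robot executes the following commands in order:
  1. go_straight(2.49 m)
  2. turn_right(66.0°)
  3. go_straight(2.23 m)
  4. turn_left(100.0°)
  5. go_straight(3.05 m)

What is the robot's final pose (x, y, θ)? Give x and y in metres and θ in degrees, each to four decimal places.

set_pose: (x, y, θ) = (15.4400, -1.6700, 157.4000°), ρ = 6.9
go_straight(2.49): x += 2.49·cos θ, y += 2.49·sin θ → (13.1412, -0.7131, 157.4000°)
turn_right(66.0°): centre at ρ to the right, rotate −66.0° → (8.8949, 5.4885, 91.4000°)
go_straight(2.23): x += 2.23·cos θ, y += 2.23·sin θ → (8.8404, 7.7178, 91.4000°)
turn_left(100.0°): centre at ρ to the left, rotate +100.0° → (0.5786, 14.3131, 191.4000°)
go_straight(3.05): x += 3.05·cos θ, y += 3.05·sin θ → (-2.4112, 13.7102, 191.4000°)

(-2.4112, 13.7102, 191.4000°)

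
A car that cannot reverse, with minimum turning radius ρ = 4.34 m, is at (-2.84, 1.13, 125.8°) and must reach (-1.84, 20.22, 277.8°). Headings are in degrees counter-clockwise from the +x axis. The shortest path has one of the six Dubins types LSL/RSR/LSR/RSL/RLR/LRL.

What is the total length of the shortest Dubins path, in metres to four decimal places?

33.1136 m

Let ψ = atan2(Δy, Δx) = atan2(19.09, 1.00) = 87.0014° be the start→goal bearing.
Normalize: d = |goal − start| / ρ = 19.116174/4.34 = 4.404648, α = (θ_start − ψ) mod 360° = 38.7986° = 0.677163 rad, β = (θ_goal − ψ) mod 360° = 190.7986° = 3.330064 rad.
Common terms: sin α = 0.626585, cos α = 0.779353, sin β = -0.187357, cos β = -0.982292, cos(α−β) = -0.882948, d² = 19.400927. Work in radians in the unit-radius frame; every candidate has L = ρ·(t + p + q).
LSL: p² = 2 + d² − 2cos(α−β) + 2d(sin α − sin β) = 30.337082; p = √p² = 5.507911; φ = atan2(cos β − cos α, d + sin α − sin β) = -0.325560 rad; t = (φ − α) mod 2π = 5.280462 rad, q = (β − φ) mod 2π = 3.655624 rad → L = 4.34·(5.280462 + 5.507911 + 3.655624) = 4.34·14.443997 = 62.686945 m
RSR: p² = 2 + d² − 2cos(α−β) + 2d(sin β − sin α) = 15.996562; p = √p² = 3.999570; φ = atan2(cos α − cos β, d − sin α + sin β) = 0.456109 rad; t = (α − φ) mod 2π = 0.221054 rad, q = (φ − β) mod 2π = 3.409231 rad → L = 4.34·(0.221054 + 3.999570 + 3.409231) = 4.34·7.629855 = 33.113571 m
LSR: p² = d² − 2 + 2cos(α−β) + 2d(sin α + sin β) = 19.504316; p = √p² = 4.416369; φ = atan2(−cos α − cos β, d + sin α + sin β) − atan2(−2, p) = 0.467102 rad; t = (φ − α) mod 2π = 6.073124 rad, q = (φ − β) mod 2π = 3.420223 rad → L = 4.34·(6.073124 + 4.416369 + 3.420223) = 4.34·13.909716 = 60.368167 m
RSL: p² = d² − 2 + 2cos(α−β) − 2d(sin α + sin β) = 11.765747; p = √p² = 3.430123; φ = atan2(cos α + cos β, d − sin α − sin β) − atan2(2, p) = -0.579010 rad; t = (α − φ) mod 2π = 1.256173 rad, q = (β − φ) mod 2π = 3.909074 rad → L = 4.34·(1.256173 + 3.430123 + 3.909074) = 4.34·8.595371 = 37.303909 m
RLR: c = (6 − d² + 2cos(α−β) + 2d(sin α − sin β))/8 = -0.999570; p = 2π − arccos c = 3.170910 rad; φ = atan2(cos α − cos β, d − sin α + sin β) = 0.456109 rad; t = (α − φ + p/2) mod 2π = 1.806509 rad, q = (α − β − t + p) mod 2π = 4.994686 rad → L = 4.34·(1.806509 + 3.170910 + 4.994686) = 4.34·9.972104 = 43.278933 m
LRL: c = (6 − d² + 2cos(α−β) − 2d(sin α − sin β))/8 = -2.792135, |c| > 1 → infeasible
Shortest: RSR with L = 33.113571 m ≈ 33.1136 m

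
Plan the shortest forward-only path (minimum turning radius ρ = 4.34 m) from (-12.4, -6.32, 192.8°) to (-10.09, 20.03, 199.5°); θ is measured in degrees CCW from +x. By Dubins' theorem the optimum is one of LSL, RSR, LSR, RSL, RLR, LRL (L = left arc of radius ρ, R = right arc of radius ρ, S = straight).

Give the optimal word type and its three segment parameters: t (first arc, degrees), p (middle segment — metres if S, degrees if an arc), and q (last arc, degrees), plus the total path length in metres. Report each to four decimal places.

Let ψ = atan2(Δy, Δx) = atan2(26.35, 2.31) = 84.9899° be the start→goal bearing.
Normalize: d = |goal − start| / ρ = 26.451060/4.34 = 6.094714, α = (θ_start − ψ) mod 360° = 107.8101° = 1.881641 rad, β = (θ_goal − ψ) mod 360° = 114.5101° = 1.998578 rad.
Common terms: sin α = 0.952076, cos α = -0.305863, sin β = 0.909888, cos β = -0.414853, cos(α−β) = 0.993171, d² = 37.145544. Work in radians in the unit-radius frame; every candidate has L = ρ·(t + p + q).
LSL: p² = 2 + d² − 2cos(α−β) + 2d(sin α − sin β) = 37.673441; p = √p² = 6.137869; φ = atan2(cos β − cos α, d + sin α − sin β) = -0.017758 rad; t = (φ − α) mod 2π = 4.383786 rad, q = (β − φ) mod 2π = 2.016336 rad → L = 4.34·(4.383786 + 6.137869 + 2.016336) = 4.34·12.537992 = 54.414884 m
RSR: p² = 2 + d² − 2cos(α−β) + 2d(sin β − sin α) = 36.644963; p = √p² = 6.053508; φ = atan2(cos α − cos β, d − sin α + sin β) = 0.018005 rad; t = (α − φ) mod 2π = 1.863635 rad, q = (φ − β) mod 2π = 4.302613 rad → L = 4.34·(1.863635 + 6.053508 + 4.302613) = 4.34·12.219757 = 53.033744 m
LSR: p² = d² − 2 + 2cos(α−β) + 2d(sin α + sin β) = 59.828160; p = √p² = 7.734867; φ = atan2(−cos α − cos β, d + sin α + sin β) − atan2(−2, p) = 0.343361 rad; t = (φ − α) mod 2π = 4.744905 rad, q = (φ − β) mod 2π = 4.627968 rad → L = 4.34·(4.744905 + 7.734867 + 4.627968) = 4.34·17.107740 = 74.247594 m
RSL: p² = d² − 2 + 2cos(α−β) − 2d(sin α + sin β) = 14.435609; p = √p² = 3.799422; φ = atan2(cos α + cos β, d − sin α − sin β) − atan2(2, p) = -0.653195 rad; t = (α − φ) mod 2π = 2.534835 rad, q = (β − φ) mod 2π = 2.651773 rad → L = 4.34·(2.534835 + 3.799422 + 2.651773) = 4.34·8.986030 = 38.999371 m
RLR: c = (6 − d² + 2cos(α−β) + 2d(sin α − sin β))/8 = -3.580620, |c| > 1 → infeasible
LRL: c = (6 − d² + 2cos(α−β) − 2d(sin α − sin β))/8 = -3.709180, |c| > 1 → infeasible
Shortest: RSL with L = 38.999371 m ≈ 38.9994 m
Convert RSL to answer units (arcs ×180/π): t = 2.534835·180/π = 145.2354°, p = ρ·p = 4.34·3.799422 = 16.4895 m, q = 2.651773·180/π = 151.9354°, L = 38.9994 m.

RSL: t = 145.2354°, p = 16.4895 m, q = 151.9354°, L = 38.9994 m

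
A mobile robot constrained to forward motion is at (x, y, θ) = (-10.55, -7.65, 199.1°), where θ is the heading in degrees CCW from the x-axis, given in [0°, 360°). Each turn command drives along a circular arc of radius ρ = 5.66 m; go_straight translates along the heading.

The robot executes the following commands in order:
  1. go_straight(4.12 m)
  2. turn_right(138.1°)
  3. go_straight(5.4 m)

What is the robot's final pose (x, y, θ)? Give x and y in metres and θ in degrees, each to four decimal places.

set_pose: (x, y, θ) = (-10.5500, -7.6500, 199.1000°), ρ = 5.66
go_straight(4.12): x += 4.12·cos θ, y += 4.12·sin θ → (-14.4432, -8.9981, 199.1000°)
turn_right(138.1°): centre at ρ to the right, rotate −138.1° → (-21.2456, -0.9057, 61.0000°)
go_straight(5.4): x += 5.4·cos θ, y += 5.4·sin θ → (-18.6276, 3.8172, 61.0000°)

(-18.6276, 3.8172, 61.0000°)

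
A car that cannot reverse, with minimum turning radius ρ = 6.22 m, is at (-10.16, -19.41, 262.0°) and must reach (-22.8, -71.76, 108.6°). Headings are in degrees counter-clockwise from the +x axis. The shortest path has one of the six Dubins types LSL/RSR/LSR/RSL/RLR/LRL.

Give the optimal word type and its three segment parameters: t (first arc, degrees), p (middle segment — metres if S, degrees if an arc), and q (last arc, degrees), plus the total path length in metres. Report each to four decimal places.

LSR: t = 7.4632°, p = 49.6191 m, q = 160.8632°, L = 67.8926 m

Let ψ = atan2(Δy, Δx) = atan2(-52.35, -12.64) = -103.5744° be the start→goal bearing.
Normalize: d = |goal − start| / ρ = 53.854360/6.22 = 8.658257, α = (θ_start − ψ) mod 360° = 5.5744° = 0.097291 rad, β = (θ_goal − ψ) mod 360° = 212.1744° = 3.703141 rad.
Common terms: sin α = 0.097137, cos α = 0.995271, sin β = -0.532498, cos β = -0.846432, cos(α−β) = -0.894154, d² = 74.965419. Work in radians in the unit-radius frame; every candidate has L = ρ·(t + p + q).
LSL: p² = 2 + d² − 2cos(α−β) + 2d(sin α − sin β) = 89.656810; p = √p² = 9.468728; φ = atan2(cos β − cos α, d + sin α − sin β) = -0.195751 rad; t = (φ − α) mod 2π = 5.990143 rad, q = (β − φ) mod 2π = 3.898893 rad → L = 6.22·(5.990143 + 9.468728 + 3.898893) = 6.22·19.357764 = 120.405289 m
RSR: p² = 2 + d² − 2cos(α−β) + 2d(sin β − sin α) = 67.850644; p = √p² = 8.237150; φ = atan2(cos α − cos β, d − sin α + sin β) = 0.225491 rad; t = (α − φ) mod 2π = 6.154985 rad, q = (φ − β) mod 2π = 2.805535 rad → L = 6.22·(6.154985 + 8.237150 + 2.805535) = 6.22·17.197671 = 106.969511 m
LSR: p² = d² − 2 + 2cos(α−β) + 2d(sin α + sin β) = 63.638192; p = √p² = 7.977355; φ = atan2(−cos α − cos β, d + sin α + sin β) − atan2(−2, p) = 0.227548 rad; t = (φ − α) mod 2π = 0.130257 rad, q = (φ − β) mod 2π = 2.807592 rad → L = 6.22·(0.130257 + 7.977355 + 2.807592) = 6.22·10.915204 = 67.892568 m
RSL: p² = d² − 2 + 2cos(α−β) − 2d(sin α + sin β) = 78.716028; p = √p² = 8.872205; φ = atan2(cos α + cos β, d − sin α − sin β) − atan2(2, p) = -0.205351 rad; t = (α − φ) mod 2π = 0.302642 rad, q = (β − φ) mod 2π = 3.908492 rad → L = 6.22·(0.302642 + 8.872205 + 3.908492) = 6.22·13.083340 = 81.378372 m
RLR: c = (6 − d² + 2cos(α−β) + 2d(sin α − sin β))/8 = -7.481330, |c| > 1 → infeasible
LRL: c = (6 − d² + 2cos(α−β) − 2d(sin α − sin β))/8 = -10.207101, |c| > 1 → infeasible
Shortest: LSR with L = 67.892568 m ≈ 67.8926 m
Convert LSR to answer units (arcs ×180/π): t = 0.130257·180/π = 7.4632°, p = ρ·p = 6.22·7.977355 = 49.6191 m, q = 2.807592·180/π = 160.8632°, L = 67.8926 m.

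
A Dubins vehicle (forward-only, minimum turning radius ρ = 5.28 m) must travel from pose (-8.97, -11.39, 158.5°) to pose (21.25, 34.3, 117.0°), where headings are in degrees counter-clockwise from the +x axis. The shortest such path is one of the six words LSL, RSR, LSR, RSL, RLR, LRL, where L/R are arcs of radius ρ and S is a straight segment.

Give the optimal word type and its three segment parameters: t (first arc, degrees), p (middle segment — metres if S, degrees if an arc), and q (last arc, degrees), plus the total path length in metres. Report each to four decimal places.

Let ψ = atan2(Δy, Δx) = atan2(45.69, 30.22) = 56.5188° be the start→goal bearing.
Normalize: d = |goal − start| / ρ = 54.779782/5.28 = 10.374959, α = (θ_start − ψ) mod 360° = 101.9812° = 1.779908 rad, β = (θ_goal − ψ) mod 360° = 60.4812° = 1.055596 rad.
Common terms: sin α = 0.978216, cos α = -0.207591, sin β = 0.870194, cos β = 0.492709, cos(α−β) = 0.748956, d² = 107.639768. Work in radians in the unit-radius frame; every candidate has L = ρ·(t + p + q).
LSL: p² = 2 + d² − 2cos(α−β) + 2d(sin α − sin β) = 110.383297; p = √p² = 10.506346; φ = atan2(cos β − cos α, d + sin α − sin β) = 0.066704 rad; t = (φ − α) mod 2π = 4.569982 rad, q = (β − φ) mod 2π = 0.988892 rad → L = 5.28·(4.569982 + 10.506346 + 0.988892) = 5.28·16.065219 = 84.824357 m
RSR: p² = 2 + d² − 2cos(α−β) + 2d(sin β − sin α) = 105.900416; p = √p² = 10.290793; φ = atan2(cos α − cos β, d − sin α + sin β) = -0.068104 rad; t = (α − φ) mod 2π = 1.848012 rad, q = (φ − β) mod 2π = 5.159485 rad → L = 5.28·(1.848012 + 10.290793 + 5.159485) = 5.28·17.298290 = 91.334970 m
LSR: p² = d² − 2 + 2cos(α−β) + 2d(sin α + sin β) = 145.492031; p = √p² = 12.062008; φ = atan2(−cos α − cos β, d + sin α + sin β) − atan2(−2, p) = 0.140993 rad; t = (φ − α) mod 2π = 4.644271 rad, q = (φ − β) mod 2π = 5.368583 rad → L = 5.28·(4.644271 + 12.062008 + 5.368583) = 5.28·22.074861 = 116.555268 m
RSL: p² = d² − 2 + 2cos(α−β) − 2d(sin α + sin β) = 68.783327; p = √p² = 8.293571; φ = atan2(cos α + cos β, d − sin α − sin β) − atan2(2, p) = -0.203206 rad; t = (α − φ) mod 2π = 1.983114 rad, q = (β − φ) mod 2π = 1.258802 rad → L = 5.28·(1.983114 + 8.293571 + 1.258802) = 5.28·11.535488 = 60.907376 m
RLR: c = (6 − d² + 2cos(α−β) + 2d(sin α − sin β))/8 = -12.237552, |c| > 1 → infeasible
LRL: c = (6 − d² + 2cos(α−β) − 2d(sin α − sin β))/8 = -12.797912, |c| > 1 → infeasible
Shortest: RSL with L = 60.907376 m ≈ 60.9074 m
Convert RSL to answer units (arcs ×180/π): t = 1.983114·180/π = 113.6241°, p = ρ·p = 5.28·8.293571 = 43.7901 m, q = 1.258802·180/π = 72.1241°, L = 60.9074 m.

RSL: t = 113.6241°, p = 43.7901 m, q = 72.1241°, L = 60.9074 m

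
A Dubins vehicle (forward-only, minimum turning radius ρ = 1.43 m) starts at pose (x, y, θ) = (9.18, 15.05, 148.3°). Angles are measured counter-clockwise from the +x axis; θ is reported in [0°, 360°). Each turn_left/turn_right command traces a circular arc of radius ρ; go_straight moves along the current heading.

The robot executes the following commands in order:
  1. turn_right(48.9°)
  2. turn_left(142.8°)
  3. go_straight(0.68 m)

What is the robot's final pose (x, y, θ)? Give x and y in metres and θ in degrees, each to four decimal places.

(5.5277, 15.8650, 242.2000°)

set_pose: (x, y, θ) = (9.1800, 15.0500, 148.3000°), ρ = 1.43
turn_right(48.9°): centre at ρ to the right, rotate −48.9° → (8.5206, 16.0331, 99.4000°)
turn_left(142.8°): centre at ρ to the left, rotate +142.8° → (5.8449, 16.4665, 242.2000°)
go_straight(0.68): x += 0.68·cos θ, y += 0.68·sin θ → (5.5277, 15.8650, 242.2000°)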